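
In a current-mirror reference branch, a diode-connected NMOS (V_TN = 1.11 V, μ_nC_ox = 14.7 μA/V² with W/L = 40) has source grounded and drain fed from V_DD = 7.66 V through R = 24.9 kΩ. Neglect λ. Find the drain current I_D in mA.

With gate tied to drain, V_GS = V_DS ≥ V_GS − V_TN, so the device is in saturation.
k_n = μ_nC_ox · (W/L) = 0.588 mA/V².
KCL at the drain: ½ k_n (V_GS − V_TN)² = (V_DD − V_GS)/R.
Let x = V_GS − 1.11. Then 7.32 x² + x − 6.55 = 0, giving x = 0.88 V (positive root), so V_GS = 1.99 V.
I_D = (V_DD − V_GS)/R = (7.66 − 1.99) / 24.9 = 0.228 mA.

I_D = 0.228 mA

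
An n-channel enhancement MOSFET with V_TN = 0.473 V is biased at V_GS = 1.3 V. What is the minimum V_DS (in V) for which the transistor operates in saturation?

V_DS,sat = 0.827 V

The boundary between triode and saturation is V_DS = V_GS − V_TN = V_ov.
V_ov = 1.3 − 0.473 = 0.827 V.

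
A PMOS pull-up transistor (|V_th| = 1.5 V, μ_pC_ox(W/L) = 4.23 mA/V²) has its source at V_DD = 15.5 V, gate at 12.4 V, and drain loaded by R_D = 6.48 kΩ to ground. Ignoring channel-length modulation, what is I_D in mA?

I_D = 2.33 mA

V_SG = V_DD − V_G = 15.5 − 12.4 = 3.1 V, so V_ov = 3.1 − 1.5 = 1.6 V.
Assume saturation: I_D = ½ k_p V_ov² = 0.5 × 4.23 × 1.6² = 5.41 mA, giving V_SD = V_DD − I_D R_D = 15.5 − 5.41 × 6.48 = -19.6 V.
But -19.6 V < V_ov = 1.6 V, so the device is actually in triode.
In triode I_D = k_p[V_ov V_SD − ½ V_SD²] and I_D = (V_DD − V_SD)/R_D. Equating: 13.7 V_SD² − 44.86 V_SD + 15.5 = 0, giving V_SD = 0.393 V (the root below V_ov).
I_D = (15.5 − 0.393) / 6.48 = 2.33 mA.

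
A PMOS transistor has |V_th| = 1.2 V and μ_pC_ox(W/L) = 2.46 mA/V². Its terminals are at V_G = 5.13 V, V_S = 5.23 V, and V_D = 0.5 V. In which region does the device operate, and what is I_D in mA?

Cutoff; I_D = 0 mA

V_SG = V_S − V_G = 5.23 − 5.13 = 0.1 V; V_SD = V_S − V_D = 5.23 − 0.5 = 4.73 V.
V_SG = 0.1 V < |V_th| = 1.2 V, so the transistor is in cutoff.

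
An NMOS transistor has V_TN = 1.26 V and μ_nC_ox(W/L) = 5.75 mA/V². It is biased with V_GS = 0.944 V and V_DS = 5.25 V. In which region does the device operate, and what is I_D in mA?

V_GS = 0.944 V < V_TN = 1.26 V, so the transistor is in cutoff.

Cutoff; I_D = 0 mA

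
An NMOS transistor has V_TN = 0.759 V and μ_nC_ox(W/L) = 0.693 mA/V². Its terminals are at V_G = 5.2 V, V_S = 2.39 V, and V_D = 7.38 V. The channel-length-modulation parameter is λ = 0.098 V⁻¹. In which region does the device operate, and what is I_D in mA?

V_GS = V_G − V_S = 5.2 − 2.39 = 2.81 V; V_DS = V_D − V_S = 7.38 − 2.39 = 4.99 V.
V_ov = V_GS − V_TN = 2.81 − 0.759 = 2.05 V.
Since V_DS = 4.99 V ≥ V_ov = 2.05 V, the device is in saturation.
I_D = ½ k_n V_ov² (1 + λ V_DS) = 0.5 × 0.693 × 2.05² × (1 + 0.098 × 4.99) = 2.17 mA.

Saturation; I_D = 2.17 mA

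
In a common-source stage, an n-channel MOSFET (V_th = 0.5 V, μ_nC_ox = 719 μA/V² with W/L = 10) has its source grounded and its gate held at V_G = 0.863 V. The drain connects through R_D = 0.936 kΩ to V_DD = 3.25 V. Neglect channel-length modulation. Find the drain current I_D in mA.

V_GS = V_G = 0.863 V, so V_ov = 0.863 − 0.5 = 0.363 V.
k_n = μ_nC_ox · (W/L) = 7.19 mA/V².
Assume saturation: I_D = ½ k_n V_ov² = 0.5 × 7.19 × 0.363² = 0.474 mA, giving V_DS = V_DD − I_D R_D = 3.25 − 0.474 × 0.936 = 2.81 V.
V_DS = 2.81 V ≥ V_ov = 0.363 V, confirming saturation.

I_D = 0.474 mA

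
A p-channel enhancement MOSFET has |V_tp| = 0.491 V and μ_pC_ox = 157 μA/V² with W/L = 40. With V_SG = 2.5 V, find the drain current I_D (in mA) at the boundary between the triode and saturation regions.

At the boundary V_SD = V_ov = V_SG − |V_tp| = 2.5 − 0.491 = 2.01 V.
k_p = μ_pC_ox · (W/L) = 6.28 mA/V².
I_D = ½ k_p V_ov² = 0.5 × 6.28 × 2.01² = 12.7 mA.

I_D = 12.7 mA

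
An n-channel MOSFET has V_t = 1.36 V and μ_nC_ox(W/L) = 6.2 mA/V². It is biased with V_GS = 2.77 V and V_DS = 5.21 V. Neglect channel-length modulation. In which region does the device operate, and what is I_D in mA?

V_ov = V_GS − V_t = 2.77 − 1.36 = 1.41 V.
Since V_DS = 5.21 V ≥ V_ov = 1.41 V, the device is in saturation.
I_D = ½ k_n V_ov² = 0.5 × 6.2 × 1.41² = 6.16 mA.

Saturation; I_D = 6.16 mA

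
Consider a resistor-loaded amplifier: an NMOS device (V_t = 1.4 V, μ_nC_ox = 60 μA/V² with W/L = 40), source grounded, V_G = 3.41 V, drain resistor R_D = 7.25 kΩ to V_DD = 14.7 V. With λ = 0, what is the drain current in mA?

V_GS = V_G = 3.41 V, so V_ov = 3.41 − 1.4 = 2.01 V.
k_n = μ_nC_ox · (W/L) = 2.4 mA/V².
Assume saturation: I_D = ½ k_n V_ov² = 0.5 × 2.4 × 2.01² = 4.85 mA, giving V_DS = V_DD − I_D R_D = 14.7 − 4.85 × 7.25 = -20.4 V.
But -20.4 V < V_ov = 2.01 V, so the device is actually in triode.
In triode I_D = k_n[V_ov V_DS − ½ V_DS²] and I_D = (V_DD − V_DS)/R_D. Equating: 8.7 V_DS² − 35.97 V_DS + 14.7 = 0, giving V_DS = 0.46 V (the root below V_ov).
I_D = (14.7 − 0.46) / 7.25 = 1.96 mA.

I_D = 1.96 mA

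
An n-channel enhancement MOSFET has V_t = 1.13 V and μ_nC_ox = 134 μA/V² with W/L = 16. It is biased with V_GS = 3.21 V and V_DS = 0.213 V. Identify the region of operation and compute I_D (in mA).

Triode; I_D = 0.901 mA

k_n = μ_nC_ox · (W/L) = 2.144 mA/V².
V_ov = V_GS − V_t = 3.21 − 1.13 = 2.08 V.
Since V_DS = 0.213 V < V_ov = 2.08 V, the device is in the triode region.
I_D = k_n [V_ov · V_DS − ½ V_DS²] = 2.144 × [2.08 × 0.213 − 0.5 × 0.213²] = 0.901 mA.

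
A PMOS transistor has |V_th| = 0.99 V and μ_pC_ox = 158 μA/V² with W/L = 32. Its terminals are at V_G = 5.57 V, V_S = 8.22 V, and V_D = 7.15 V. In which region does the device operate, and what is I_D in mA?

V_SG = V_S − V_G = 8.22 − 5.57 = 2.65 V; V_SD = V_S − V_D = 8.22 − 7.15 = 1.07 V.
k_p = μ_pC_ox · (W/L) = 5.056 mA/V².
V_ov = V_SG − |V_th| = 2.65 − 0.99 = 1.66 V.
Since V_SD = 1.07 V < V_ov = 1.66 V, the device is in the triode region.
I_D = k_p [V_ov · V_SD − ½ V_SD²] = 5.056 × [1.66 × 1.07 − 0.5 × 1.07²] = 6.09 mA.

Triode; I_D = 6.09 mA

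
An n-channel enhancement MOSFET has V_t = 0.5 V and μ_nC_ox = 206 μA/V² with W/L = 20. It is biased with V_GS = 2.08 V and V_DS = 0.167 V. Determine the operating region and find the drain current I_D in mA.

k_n = μ_nC_ox · (W/L) = 4.12 mA/V².
V_ov = V_GS − V_t = 2.08 − 0.5 = 1.58 V.
Since V_DS = 0.167 V < V_ov = 1.58 V, the device is in the triode region.
I_D = k_n [V_ov · V_DS − ½ V_DS²] = 4.12 × [1.58 × 0.167 − 0.5 × 0.167²] = 1.03 mA.

Triode; I_D = 1.03 mA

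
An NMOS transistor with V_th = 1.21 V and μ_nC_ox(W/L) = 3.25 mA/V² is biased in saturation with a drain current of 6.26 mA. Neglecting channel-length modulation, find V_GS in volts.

V_GS = 3.17 V

In saturation I_D = ½ k_n (V_GS − V_th)², so V_GS − V_th = √(2 I_D / k_n) = √(2 × 6.26 / 3.25) = 1.96 V.
V_GS = 1.21 + 1.96 = 3.17 V.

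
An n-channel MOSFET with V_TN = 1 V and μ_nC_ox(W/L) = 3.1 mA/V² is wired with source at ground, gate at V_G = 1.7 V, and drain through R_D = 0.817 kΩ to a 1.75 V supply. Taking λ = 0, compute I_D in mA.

V_GS = V_G = 1.7 V, so V_ov = 1.7 − 1 = 0.7 V.
Assume saturation: I_D = ½ k_n V_ov² = 0.5 × 3.1 × 0.7² = 0.759 mA, giving V_DS = V_DD − I_D R_D = 1.75 − 0.759 × 0.817 = 1.13 V.
V_DS = 1.13 V ≥ V_ov = 0.7 V, confirming saturation.

I_D = 0.759 mA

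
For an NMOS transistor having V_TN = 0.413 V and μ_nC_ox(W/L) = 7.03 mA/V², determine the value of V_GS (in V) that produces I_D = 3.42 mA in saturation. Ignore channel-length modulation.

In saturation I_D = ½ k_n (V_GS − V_TN)², so V_GS − V_TN = √(2 I_D / k_n) = √(2 × 3.42 / 7.03) = 0.986 V.
V_GS = 0.413 + 0.986 = 1.4 V.

V_GS = 1.40 V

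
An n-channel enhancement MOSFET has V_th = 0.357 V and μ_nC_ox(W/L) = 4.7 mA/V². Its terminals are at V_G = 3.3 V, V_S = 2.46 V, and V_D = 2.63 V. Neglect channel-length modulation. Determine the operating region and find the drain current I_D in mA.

V_GS = V_G − V_S = 3.3 − 2.46 = 0.84 V; V_DS = V_D − V_S = 2.63 − 2.46 = 0.17 V.
V_ov = V_GS − V_th = 0.84 − 0.357 = 0.483 V.
Since V_DS = 0.17 V < V_ov = 0.483 V, the device is in the triode region.
I_D = k_n [V_ov · V_DS − ½ V_DS²] = 4.7 × [0.483 × 0.17 − 0.5 × 0.17²] = 0.318 mA.

Triode; I_D = 0.318 mA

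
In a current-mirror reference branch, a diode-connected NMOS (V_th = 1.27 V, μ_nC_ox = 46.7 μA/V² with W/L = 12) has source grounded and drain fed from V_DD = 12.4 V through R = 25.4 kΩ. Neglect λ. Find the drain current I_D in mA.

With gate tied to drain, V_GS = V_DS ≥ V_GS − V_th, so the device is in saturation.
k_n = μ_nC_ox · (W/L) = 0.5604 mA/V².
KCL at the drain: ½ k_n (V_GS − V_th)² = (V_DD − V_GS)/R.
Let x = V_GS − 1.27. Then 7.12 x² + x − 11.13 = 0, giving x = 1.18 V (positive root), so V_GS = 2.45 V.
I_D = (V_DD − V_GS)/R = (12.4 − 2.45) / 25.4 = 0.392 mA.

I_D = 0.392 mA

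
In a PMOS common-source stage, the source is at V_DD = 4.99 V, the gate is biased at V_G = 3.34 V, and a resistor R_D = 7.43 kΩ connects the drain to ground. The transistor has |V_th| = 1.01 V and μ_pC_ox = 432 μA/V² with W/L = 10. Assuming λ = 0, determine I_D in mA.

I_D = 0.632 mA

V_SG = V_DD − V_G = 4.99 − 3.34 = 1.65 V, so V_ov = 1.65 − 1.01 = 0.64 V.
k_p = μ_pC_ox · (W/L) = 4.32 mA/V².
Assume saturation: I_D = ½ k_p V_ov² = 0.5 × 4.32 × 0.64² = 0.885 mA, giving V_SD = V_DD − I_D R_D = 4.99 − 0.885 × 7.43 = -1.58 V.
But -1.58 V < V_ov = 0.64 V, so the device is actually in triode.
In triode I_D = k_p[V_ov V_SD − ½ V_SD²] and I_D = (V_DD − V_SD)/R_D. Equating: 16 V_SD² − 21.54 V_SD + 4.99 = 0, giving V_SD = 0.298 V (the root below V_ov).
I_D = (4.99 − 0.298) / 7.43 = 0.632 mA.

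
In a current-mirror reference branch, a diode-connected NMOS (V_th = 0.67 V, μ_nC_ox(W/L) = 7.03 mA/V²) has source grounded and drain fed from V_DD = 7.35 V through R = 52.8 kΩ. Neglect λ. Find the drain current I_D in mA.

I_D = 0.123 mA

With gate tied to drain, V_GS = V_DS ≥ V_GS − V_th, so the device is in saturation.
KCL at the drain: ½ k_n (V_GS − V_th)² = (V_DD − V_GS)/R.
Let x = V_GS − 0.67. Then 186 x² + x − 6.68 = 0, giving x = 0.187 V (positive root), so V_GS = 0.857 V.
I_D = (V_DD − V_GS)/R = (7.35 − 0.857) / 52.8 = 0.123 mA.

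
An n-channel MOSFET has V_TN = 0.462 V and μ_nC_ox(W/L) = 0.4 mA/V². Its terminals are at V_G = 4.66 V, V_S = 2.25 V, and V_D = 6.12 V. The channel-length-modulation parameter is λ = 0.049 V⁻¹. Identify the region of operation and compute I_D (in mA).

V_GS = V_G − V_S = 4.66 − 2.25 = 2.41 V; V_DS = V_D − V_S = 6.12 − 2.25 = 3.87 V.
V_ov = V_GS − V_TN = 2.41 − 0.462 = 1.95 V.
Since V_DS = 3.87 V ≥ V_ov = 1.95 V, the device is in saturation.
I_D = ½ k_n V_ov² (1 + λ V_DS) = 0.5 × 0.4 × 1.95² × (1 + 0.049 × 3.87) = 0.903 mA.

Saturation; I_D = 0.903 mA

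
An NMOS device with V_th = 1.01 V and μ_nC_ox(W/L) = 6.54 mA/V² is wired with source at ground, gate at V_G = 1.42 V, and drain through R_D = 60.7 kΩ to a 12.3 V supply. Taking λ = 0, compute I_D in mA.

V_GS = V_G = 1.42 V, so V_ov = 1.42 − 1.01 = 0.41 V.
Assume saturation: I_D = ½ k_n V_ov² = 0.5 × 6.54 × 0.41² = 0.55 mA, giving V_DS = V_DD − I_D R_D = 12.3 − 0.55 × 60.7 = -21.1 V.
But -21.1 V < V_ov = 0.41 V, so the device is actually in triode.
In triode I_D = k_n[V_ov V_DS − ½ V_DS²] and I_D = (V_DD − V_DS)/R_D. Equating: 198 V_DS² − 163.8 V_DS + 12.3 = 0, giving V_DS = 0.0836 V (the root below V_ov).
I_D = (12.3 − 0.0836) / 60.7 = 0.201 mA.

I_D = 0.201 mA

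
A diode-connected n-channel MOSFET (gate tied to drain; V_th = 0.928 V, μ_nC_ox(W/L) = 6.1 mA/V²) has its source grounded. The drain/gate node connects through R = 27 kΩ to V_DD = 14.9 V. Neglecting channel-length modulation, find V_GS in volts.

V_GS = 1.33 V

With gate tied to drain, V_GS = V_DS ≥ V_GS − V_th, so the device is in saturation.
KCL at the drain: ½ k_n (V_GS − V_th)² = (V_DD − V_GS)/R.
Let x = V_GS − 0.928. Then 82.3 x² + x − 13.97 = 0, giving x = 0.406 V (positive root), so V_GS = 1.33 V.
I_D = (V_DD − V_GS)/R = (14.9 − 1.33) / 27 = 0.502 mA.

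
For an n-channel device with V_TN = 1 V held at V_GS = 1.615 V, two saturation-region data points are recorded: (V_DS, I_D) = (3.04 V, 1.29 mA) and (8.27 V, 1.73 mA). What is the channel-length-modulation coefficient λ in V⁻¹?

With V_GS fixed, I_D ∝ (1 + λ V_DS) in saturation, so I_D2/I_D1 = (1 + λ V_DS2)/(1 + λ V_DS1).
1.73/1.29 = 1.341 = (1 + 8.27 λ)/(1 + 3.04 λ).
Solving: λ (I_D1 V_DS2 − I_D2 V_DS1) = I_D2 − I_D1, so λ = (1.73 − 1.29) / (1.29 × 8.27 − 1.73 × 3.04) = 0.44 / 5.41 = 0.0813 V⁻¹.

λ = 0.0813 V⁻¹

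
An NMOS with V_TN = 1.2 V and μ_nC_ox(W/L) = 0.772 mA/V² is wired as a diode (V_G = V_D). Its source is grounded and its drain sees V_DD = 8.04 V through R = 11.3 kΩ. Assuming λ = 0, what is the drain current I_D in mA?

With gate tied to drain, V_GS = V_DS ≥ V_GS − V_TN, so the device is in saturation.
KCL at the drain: ½ k_n (V_GS − V_TN)² = (V_DD − V_GS)/R.
Let x = V_GS − 1.2. Then 4.36 x² + x − 6.84 = 0, giving x = 1.14 V (positive root), so V_GS = 2.34 V.
I_D = (V_DD − V_GS)/R = (8.04 − 2.34) / 11.3 = 0.504 mA.

I_D = 0.504 mA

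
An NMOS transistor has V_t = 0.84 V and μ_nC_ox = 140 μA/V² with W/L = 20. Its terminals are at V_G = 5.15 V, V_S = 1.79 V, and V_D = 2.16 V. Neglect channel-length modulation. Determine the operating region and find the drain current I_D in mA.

Triode; I_D = 2.42 mA

V_GS = V_G − V_S = 5.15 − 1.79 = 3.36 V; V_DS = V_D − V_S = 2.16 − 1.79 = 0.37 V.
k_n = μ_nC_ox · (W/L) = 2.8 mA/V².
V_ov = V_GS − V_t = 3.36 − 0.84 = 2.52 V.
Since V_DS = 0.37 V < V_ov = 2.52 V, the device is in the triode region.
I_D = k_n [V_ov · V_DS − ½ V_DS²] = 2.8 × [2.52 × 0.37 − 0.5 × 0.37²] = 2.42 mA.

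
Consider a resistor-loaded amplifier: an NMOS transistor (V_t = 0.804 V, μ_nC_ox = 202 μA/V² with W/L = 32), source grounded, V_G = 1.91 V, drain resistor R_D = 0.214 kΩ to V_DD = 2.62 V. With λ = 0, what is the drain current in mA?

I_D = 3.95 mA

V_GS = V_G = 1.91 V, so V_ov = 1.91 − 0.804 = 1.11 V.
k_n = μ_nC_ox · (W/L) = 6.464 mA/V².
Assume saturation: I_D = ½ k_n V_ov² = 0.5 × 6.464 × 1.11² = 3.95 mA, giving V_DS = V_DD − I_D R_D = 2.62 − 3.95 × 0.214 = 1.77 V.
V_DS = 1.77 V ≥ V_ov = 1.11 V, confirming saturation.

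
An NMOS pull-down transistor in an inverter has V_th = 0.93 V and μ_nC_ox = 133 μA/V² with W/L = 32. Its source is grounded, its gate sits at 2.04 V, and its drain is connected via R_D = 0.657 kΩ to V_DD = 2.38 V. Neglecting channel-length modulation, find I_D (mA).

I_D = 2.41 mA

V_GS = V_G = 2.04 V, so V_ov = 2.04 − 0.93 = 1.11 V.
k_n = μ_nC_ox · (W/L) = 4.256 mA/V².
Assume saturation: I_D = ½ k_n V_ov² = 0.5 × 4.256 × 1.11² = 2.62 mA, giving V_DS = V_DD − I_D R_D = 2.38 − 2.62 × 0.657 = 0.657 V.
But 0.657 V < V_ov = 1.11 V, so the device is actually in triode.
In triode I_D = k_n[V_ov V_DS − ½ V_DS²] and I_D = (V_DD − V_DS)/R_D. Equating: 1.4 V_DS² − 4.104 V_DS + 2.38 = 0, giving V_DS = 0.796 V (the root below V_ov).
I_D = (2.38 − 0.796) / 0.657 = 2.41 mA.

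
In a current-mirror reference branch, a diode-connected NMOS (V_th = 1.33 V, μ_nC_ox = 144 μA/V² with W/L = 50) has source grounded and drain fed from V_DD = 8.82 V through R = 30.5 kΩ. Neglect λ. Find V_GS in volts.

V_GS = 1.59 V

With gate tied to drain, V_GS = V_DS ≥ V_GS − V_th, so the device is in saturation.
k_n = μ_nC_ox · (W/L) = 7.2 mA/V².
KCL at the drain: ½ k_n (V_GS − V_th)² = (V_DD − V_GS)/R.
Let x = V_GS − 1.33. Then 110 x² + x − 7.49 = 0, giving x = 0.257 V (positive root), so V_GS = 1.59 V.
I_D = (V_DD − V_GS)/R = (8.82 − 1.59) / 30.5 = 0.237 mA.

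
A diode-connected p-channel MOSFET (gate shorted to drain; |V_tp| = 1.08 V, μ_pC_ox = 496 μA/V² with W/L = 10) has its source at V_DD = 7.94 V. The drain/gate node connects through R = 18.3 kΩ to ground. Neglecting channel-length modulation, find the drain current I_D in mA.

I_D = 0.354 mA

With gate tied to drain, V_SG = V_SD ≥ V_SG − |V_tp|, so the device is in saturation.
k_p = μ_pC_ox · (W/L) = 4.96 mA/V².
KCL at the drain: ½ k_p (V_SG − |V_tp|)² = (V_DD − V_SG)/R.
Let x = V_SG − 1.08. Then 45.4 x² + x − 6.86 = 0, giving x = 0.378 V (positive root), so V_SG = 1.46 V.
I_D = (V_DD − V_SG)/R = (7.94 − 1.46) / 18.3 = 0.354 mA.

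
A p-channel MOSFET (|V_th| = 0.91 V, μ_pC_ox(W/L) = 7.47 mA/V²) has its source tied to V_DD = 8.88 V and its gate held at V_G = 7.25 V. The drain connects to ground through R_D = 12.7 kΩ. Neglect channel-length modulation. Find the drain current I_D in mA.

I_D = 0.688 mA

V_SG = V_DD − V_G = 8.88 − 7.25 = 1.63 V, so V_ov = 1.63 − 0.91 = 0.72 V.
Assume saturation: I_D = ½ k_p V_ov² = 0.5 × 7.47 × 0.72² = 1.94 mA, giving V_SD = V_DD − I_D R_D = 8.88 − 1.94 × 12.7 = -15.7 V.
But -15.7 V < V_ov = 0.72 V, so the device is actually in triode.
In triode I_D = k_p[V_ov V_SD − ½ V_SD²] and I_D = (V_DD − V_SD)/R_D. Equating: 47.4 V_SD² − 69.31 V_SD + 8.88 = 0, giving V_SD = 0.142 V (the root below V_ov).
I_D = (8.88 − 0.142) / 12.7 = 0.688 mA.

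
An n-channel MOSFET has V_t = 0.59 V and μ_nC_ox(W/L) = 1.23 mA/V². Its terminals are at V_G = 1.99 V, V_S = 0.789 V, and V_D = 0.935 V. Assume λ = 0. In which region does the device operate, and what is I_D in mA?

Triode; I_D = 0.0966 mA

V_GS = V_G − V_S = 1.99 − 0.789 = 1.2 V; V_DS = V_D − V_S = 0.935 − 0.789 = 0.146 V.
V_ov = V_GS − V_t = 1.2 − 0.59 = 0.611 V.
Since V_DS = 0.146 V < V_ov = 0.611 V, the device is in the triode region.
I_D = k_n [V_ov · V_DS − ½ V_DS²] = 1.23 × [0.611 × 0.146 − 0.5 × 0.146²] = 0.0966 mA.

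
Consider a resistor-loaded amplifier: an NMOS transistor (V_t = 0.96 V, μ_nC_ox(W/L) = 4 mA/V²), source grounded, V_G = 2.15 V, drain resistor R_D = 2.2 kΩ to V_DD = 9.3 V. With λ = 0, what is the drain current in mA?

V_GS = V_G = 2.15 V, so V_ov = 2.15 − 0.96 = 1.19 V.
Assume saturation: I_D = ½ k_n V_ov² = 0.5 × 4 × 1.19² = 2.83 mA, giving V_DS = V_DD − I_D R_D = 9.3 − 2.83 × 2.2 = 3.07 V.
V_DS = 3.07 V ≥ V_ov = 1.19 V, confirming saturation.

I_D = 2.83 mA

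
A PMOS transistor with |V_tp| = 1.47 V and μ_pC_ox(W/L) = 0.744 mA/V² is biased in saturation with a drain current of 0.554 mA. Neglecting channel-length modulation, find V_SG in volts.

V_SG = 2.69 V

In saturation I_D = ½ k_p (V_SG − |V_tp|)², so V_SG − |V_tp| = √(2 I_D / k_p) = √(2 × 0.554 / 0.744) = 1.22 V.
V_SG = 1.47 + 1.22 = 2.69 V.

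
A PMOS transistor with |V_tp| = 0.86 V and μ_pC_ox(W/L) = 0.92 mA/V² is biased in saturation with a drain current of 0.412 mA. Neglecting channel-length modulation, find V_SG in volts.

V_SG = 1.81 V

In saturation I_D = ½ k_p (V_SG − |V_tp|)², so V_SG − |V_tp| = √(2 I_D / k_p) = √(2 × 0.412 / 0.92) = 0.946 V.
V_SG = 0.86 + 0.946 = 1.81 V.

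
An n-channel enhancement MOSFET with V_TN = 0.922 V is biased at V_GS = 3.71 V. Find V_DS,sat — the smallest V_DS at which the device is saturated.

V_DS,sat = 2.79 V

The boundary between triode and saturation is V_DS = V_GS − V_TN = V_ov.
V_ov = 3.71 − 0.922 = 2.79 V.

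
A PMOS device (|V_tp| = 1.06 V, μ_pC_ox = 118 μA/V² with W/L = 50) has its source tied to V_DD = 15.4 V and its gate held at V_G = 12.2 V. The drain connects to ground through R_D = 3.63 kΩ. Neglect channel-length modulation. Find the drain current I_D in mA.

V_SG = V_DD − V_G = 15.4 − 12.2 = 3.2 V, so V_ov = 3.2 − 1.06 = 2.14 V.
k_p = μ_pC_ox · (W/L) = 5.9 mA/V².
Assume saturation: I_D = ½ k_p V_ov² = 0.5 × 5.9 × 2.14² = 13.5 mA, giving V_SD = V_DD − I_D R_D = 15.4 − 13.5 × 3.63 = -33.6 V.
But -33.6 V < V_ov = 2.14 V, so the device is actually in triode.
In triode I_D = k_p[V_ov V_SD − ½ V_SD²] and I_D = (V_DD − V_SD)/R_D. Equating: 10.7 V_SD² − 46.83 V_SD + 15.4 = 0, giving V_SD = 0.358 V (the root below V_ov).
I_D = (15.4 − 0.358) / 3.63 = 4.14 mA.

I_D = 4.14 mA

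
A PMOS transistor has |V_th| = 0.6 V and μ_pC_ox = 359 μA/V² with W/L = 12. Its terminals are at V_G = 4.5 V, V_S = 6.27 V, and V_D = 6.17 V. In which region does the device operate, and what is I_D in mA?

V_SG = V_S − V_G = 6.27 − 4.5 = 1.77 V; V_SD = V_S − V_D = 6.27 − 6.17 = 0.1 V.
k_p = μ_pC_ox · (W/L) = 4.308 mA/V².
V_ov = V_SG − |V_th| = 1.77 − 0.6 = 1.17 V.
Since V_SD = 0.1 V < V_ov = 1.17 V, the device is in the triode region.
I_D = k_p [V_ov · V_SD − ½ V_SD²] = 4.308 × [1.17 × 0.1 − 0.5 × 0.1²] = 0.482 mA.

Triode; I_D = 0.482 mA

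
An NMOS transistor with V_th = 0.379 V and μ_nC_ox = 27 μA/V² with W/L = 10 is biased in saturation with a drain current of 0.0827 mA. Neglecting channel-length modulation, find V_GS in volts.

V_GS = 1.16 V

k_n = μ_nC_ox · (W/L) = 0.27 mA/V².
In saturation I_D = ½ k_n (V_GS − V_th)², so V_GS − V_th = √(2 I_D / k_n) = √(2 × 0.0827 / 0.27) = 0.783 V.
V_GS = 0.379 + 0.783 = 1.16 V.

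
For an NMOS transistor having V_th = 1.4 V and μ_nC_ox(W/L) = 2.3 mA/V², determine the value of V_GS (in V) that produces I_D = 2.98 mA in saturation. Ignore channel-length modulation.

In saturation I_D = ½ k_n (V_GS − V_th)², so V_GS − V_th = √(2 I_D / k_n) = √(2 × 2.98 / 2.3) = 1.61 V.
V_GS = 1.4 + 1.61 = 3.01 V.

V_GS = 3.01 V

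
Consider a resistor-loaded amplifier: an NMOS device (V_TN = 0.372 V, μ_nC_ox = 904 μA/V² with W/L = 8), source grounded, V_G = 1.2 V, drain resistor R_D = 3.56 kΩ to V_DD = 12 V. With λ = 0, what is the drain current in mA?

I_D = 2.48 mA

V_GS = V_G = 1.2 V, so V_ov = 1.2 − 0.372 = 0.828 V.
k_n = μ_nC_ox · (W/L) = 7.232 mA/V².
Assume saturation: I_D = ½ k_n V_ov² = 0.5 × 7.232 × 0.828² = 2.48 mA, giving V_DS = V_DD − I_D R_D = 12 − 2.48 × 3.56 = 3.17 V.
V_DS = 3.17 V ≥ V_ov = 0.828 V, confirming saturation.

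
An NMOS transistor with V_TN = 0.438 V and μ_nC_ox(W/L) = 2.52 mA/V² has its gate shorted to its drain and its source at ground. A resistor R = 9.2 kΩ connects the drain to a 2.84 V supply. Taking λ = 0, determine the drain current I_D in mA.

I_D = 0.216 mA

With gate tied to drain, V_GS = V_DS ≥ V_GS − V_TN, so the device is in saturation.
KCL at the drain: ½ k_n (V_GS − V_TN)² = (V_DD − V_GS)/R.
Let x = V_GS − 0.438. Then 11.6 x² + x − 2.402 = 0, giving x = 0.414 V (positive root), so V_GS = 0.852 V.
I_D = (V_DD − V_GS)/R = (2.84 − 0.852) / 9.2 = 0.216 mA.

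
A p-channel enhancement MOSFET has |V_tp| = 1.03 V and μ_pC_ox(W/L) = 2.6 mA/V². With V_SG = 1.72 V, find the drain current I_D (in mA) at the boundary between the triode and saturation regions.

I_D = 0.619 mA

At the boundary V_SD = V_ov = V_SG − |V_tp| = 1.72 − 1.03 = 0.69 V.
I_D = ½ k_p V_ov² = 0.5 × 2.6 × 0.69² = 0.619 mA.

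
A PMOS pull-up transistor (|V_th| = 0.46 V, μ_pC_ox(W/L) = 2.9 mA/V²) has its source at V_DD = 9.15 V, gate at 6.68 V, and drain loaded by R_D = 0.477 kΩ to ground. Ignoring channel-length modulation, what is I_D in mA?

V_SG = V_DD − V_G = 9.15 − 6.68 = 2.47 V, so V_ov = 2.47 − 0.46 = 2.01 V.
Assume saturation: I_D = ½ k_p V_ov² = 0.5 × 2.9 × 2.01² = 5.86 mA, giving V_SD = V_DD − I_D R_D = 9.15 − 5.86 × 0.477 = 6.36 V.
V_SD = 6.36 V ≥ V_ov = 2.01 V, confirming saturation.

I_D = 5.86 mA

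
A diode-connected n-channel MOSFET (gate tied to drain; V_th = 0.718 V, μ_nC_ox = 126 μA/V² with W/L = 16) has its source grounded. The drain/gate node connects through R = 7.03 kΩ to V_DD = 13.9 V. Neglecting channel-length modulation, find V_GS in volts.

With gate tied to drain, V_GS = V_DS ≥ V_GS − V_th, so the device is in saturation.
k_n = μ_nC_ox · (W/L) = 2.016 mA/V².
KCL at the drain: ½ k_n (V_GS − V_th)² = (V_DD − V_GS)/R.
Let x = V_GS − 0.718. Then 7.09 x² + x − 13.18 = 0, giving x = 1.3 V (positive root), so V_GS = 2.01 V.
I_D = (V_DD − V_GS)/R = (13.9 − 2.01) / 7.03 = 1.69 mA.

V_GS = 2.01 V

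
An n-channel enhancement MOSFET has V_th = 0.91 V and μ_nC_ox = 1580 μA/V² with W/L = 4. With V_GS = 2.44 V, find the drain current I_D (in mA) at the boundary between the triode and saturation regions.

At the boundary V_DS = V_ov = V_GS − V_th = 2.44 − 0.91 = 1.53 V.
k_n = μ_nC_ox · (W/L) = 6.32 mA/V².
I_D = ½ k_n V_ov² = 0.5 × 6.32 × 1.53² = 7.4 mA.

I_D = 7.40 mA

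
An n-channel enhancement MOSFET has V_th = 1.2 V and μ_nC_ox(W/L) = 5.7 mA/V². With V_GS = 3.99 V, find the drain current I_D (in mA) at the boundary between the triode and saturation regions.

At the boundary V_DS = V_ov = V_GS − V_th = 3.99 − 1.2 = 2.79 V.
I_D = ½ k_n V_ov² = 0.5 × 5.7 × 2.79² = 22.2 mA.

I_D = 22.2 mA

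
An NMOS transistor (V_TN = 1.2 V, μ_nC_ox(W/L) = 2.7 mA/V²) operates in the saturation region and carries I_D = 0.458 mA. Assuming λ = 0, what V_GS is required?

In saturation I_D = ½ k_n (V_GS − V_TN)², so V_GS − V_TN = √(2 I_D / k_n) = √(2 × 0.458 / 2.7) = 0.582 V.
V_GS = 1.2 + 0.582 = 1.78 V.

V_GS = 1.78 V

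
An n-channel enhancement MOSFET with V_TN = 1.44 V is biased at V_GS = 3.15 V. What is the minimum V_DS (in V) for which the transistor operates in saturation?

The boundary between triode and saturation is V_DS = V_GS − V_TN = V_ov.
V_ov = 3.15 − 1.44 = 1.71 V.

V_DS,sat = 1.71 V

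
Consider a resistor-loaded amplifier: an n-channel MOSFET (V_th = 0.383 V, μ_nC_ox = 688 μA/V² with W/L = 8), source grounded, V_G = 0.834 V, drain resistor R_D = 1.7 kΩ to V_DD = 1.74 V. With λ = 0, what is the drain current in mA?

V_GS = V_G = 0.834 V, so V_ov = 0.834 − 0.383 = 0.451 V.
k_n = μ_nC_ox · (W/L) = 5.504 mA/V².
Assume saturation: I_D = ½ k_n V_ov² = 0.5 × 5.504 × 0.451² = 0.56 mA, giving V_DS = V_DD − I_D R_D = 1.74 − 0.56 × 1.7 = 0.788 V.
V_DS = 0.788 V ≥ V_ov = 0.451 V, confirming saturation.

I_D = 0.560 mA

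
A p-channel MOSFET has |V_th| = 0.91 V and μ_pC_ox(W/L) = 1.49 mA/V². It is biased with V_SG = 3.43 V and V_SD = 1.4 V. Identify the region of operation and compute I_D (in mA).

V_ov = V_SG − |V_th| = 3.43 − 0.91 = 2.52 V.
Since V_SD = 1.4 V < V_ov = 2.52 V, the device is in the triode region.
I_D = k_p [V_ov · V_SD − ½ V_SD²] = 1.49 × [2.52 × 1.4 − 0.5 × 1.4²] = 3.8 mA.

Triode; I_D = 3.80 mA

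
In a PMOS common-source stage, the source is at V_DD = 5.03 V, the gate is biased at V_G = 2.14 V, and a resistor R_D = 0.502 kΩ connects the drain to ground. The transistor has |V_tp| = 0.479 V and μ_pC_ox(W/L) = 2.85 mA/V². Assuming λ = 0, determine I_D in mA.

V_SG = V_DD − V_G = 5.03 − 2.14 = 2.89 V, so V_ov = 2.89 − 0.479 = 2.41 V.
Assume saturation: I_D = ½ k_p V_ov² = 0.5 × 2.85 × 2.41² = 8.28 mA, giving V_SD = V_DD − I_D R_D = 5.03 − 8.28 × 0.502 = 0.872 V.
But 0.872 V < V_ov = 2.41 V, so the device is actually in triode.
In triode I_D = k_p[V_ov V_SD − ½ V_SD²] and I_D = (V_DD − V_SD)/R_D. Equating: 0.715 V_SD² − 4.449 V_SD + 5.03 = 0, giving V_SD = 1.49 V (the root below V_ov).
I_D = (5.03 − 1.49) / 0.502 = 7.06 mA.

I_D = 7.06 mA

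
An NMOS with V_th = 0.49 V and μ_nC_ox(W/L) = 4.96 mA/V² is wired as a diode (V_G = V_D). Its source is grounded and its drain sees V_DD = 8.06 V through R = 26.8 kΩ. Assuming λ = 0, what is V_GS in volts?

V_GS = 0.820 V

With gate tied to drain, V_GS = V_DS ≥ V_GS − V_th, so the device is in saturation.
KCL at the drain: ½ k_n (V_GS − V_th)² = (V_DD − V_GS)/R.
Let x = V_GS − 0.49. Then 66.5 x² + x − 7.57 = 0, giving x = 0.33 V (positive root), so V_GS = 0.82 V.
I_D = (V_DD − V_GS)/R = (8.06 − 0.82) / 26.8 = 0.27 mA.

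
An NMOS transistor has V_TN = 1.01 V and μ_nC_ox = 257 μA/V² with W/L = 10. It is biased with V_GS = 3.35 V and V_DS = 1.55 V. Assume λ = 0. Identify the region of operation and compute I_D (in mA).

k_n = μ_nC_ox · (W/L) = 2.57 mA/V².
V_ov = V_GS − V_TN = 3.35 − 1.01 = 2.34 V.
Since V_DS = 1.55 V < V_ov = 2.34 V, the device is in the triode region.
I_D = k_n [V_ov · V_DS − ½ V_DS²] = 2.57 × [2.34 × 1.55 − 0.5 × 1.55²] = 6.23 mA.

Triode; I_D = 6.23 mA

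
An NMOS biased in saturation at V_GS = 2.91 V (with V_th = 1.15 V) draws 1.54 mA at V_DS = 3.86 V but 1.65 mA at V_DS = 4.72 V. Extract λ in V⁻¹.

With V_GS fixed, I_D ∝ (1 + λ V_DS) in saturation, so I_D2/I_D1 = (1 + λ V_DS2)/(1 + λ V_DS1).
1.65/1.54 = 1.071 = (1 + 4.72 λ)/(1 + 3.86 λ).
Solving: λ (I_D1 V_DS2 − I_D2 V_DS1) = I_D2 − I_D1, so λ = (1.65 − 1.54) / (1.54 × 4.72 − 1.65 × 3.86) = 0.11 / 0.9 = 0.122 V⁻¹.

λ = 0.122 V⁻¹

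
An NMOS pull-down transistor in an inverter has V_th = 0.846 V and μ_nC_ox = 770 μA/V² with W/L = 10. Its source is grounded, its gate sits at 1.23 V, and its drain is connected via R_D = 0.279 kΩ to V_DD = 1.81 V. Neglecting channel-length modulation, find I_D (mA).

I_D = 0.568 mA

V_GS = V_G = 1.23 V, so V_ov = 1.23 − 0.846 = 0.384 V.
k_n = μ_nC_ox · (W/L) = 7.7 mA/V².
Assume saturation: I_D = ½ k_n V_ov² = 0.5 × 7.7 × 0.384² = 0.568 mA, giving V_DS = V_DD − I_D R_D = 1.81 − 0.568 × 0.279 = 1.65 V.
V_DS = 1.65 V ≥ V_ov = 0.384 V, confirming saturation.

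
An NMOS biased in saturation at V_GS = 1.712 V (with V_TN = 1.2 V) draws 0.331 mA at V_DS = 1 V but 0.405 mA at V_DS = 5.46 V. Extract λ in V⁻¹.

With V_GS fixed, I_D ∝ (1 + λ V_DS) in saturation, so I_D2/I_D1 = (1 + λ V_DS2)/(1 + λ V_DS1).
0.405/0.331 = 1.224 = (1 + 5.46 λ)/(1 + 1 λ).
Solving: λ (I_D1 V_DS2 − I_D2 V_DS1) = I_D2 − I_D1, so λ = (0.405 − 0.331) / (0.331 × 5.46 − 0.405 × 1) = 0.074 / 1.4 = 0.0528 V⁻¹.

λ = 0.0528 V⁻¹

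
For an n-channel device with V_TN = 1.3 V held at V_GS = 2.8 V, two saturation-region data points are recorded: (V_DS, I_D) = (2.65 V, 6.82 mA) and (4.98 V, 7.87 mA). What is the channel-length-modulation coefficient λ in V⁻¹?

λ = 0.0801 V⁻¹

With V_GS fixed, I_D ∝ (1 + λ V_DS) in saturation, so I_D2/I_D1 = (1 + λ V_DS2)/(1 + λ V_DS1).
7.87/6.82 = 1.154 = (1 + 4.98 λ)/(1 + 2.65 λ).
Solving: λ (I_D1 V_DS2 − I_D2 V_DS1) = I_D2 − I_D1, so λ = (7.87 − 6.82) / (6.82 × 4.98 − 7.87 × 2.65) = 1.05 / 13.1 = 0.0801 V⁻¹.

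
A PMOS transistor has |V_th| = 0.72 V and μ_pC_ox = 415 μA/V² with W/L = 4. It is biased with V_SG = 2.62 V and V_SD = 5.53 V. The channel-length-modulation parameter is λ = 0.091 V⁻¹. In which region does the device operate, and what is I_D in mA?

Saturation; I_D = 4.50 mA

k_p = μ_pC_ox · (W/L) = 1.66 mA/V².
V_ov = V_SG − |V_th| = 2.62 − 0.72 = 1.9 V.
Since V_SD = 5.53 V ≥ V_ov = 1.9 V, the device is in saturation.
I_D = ½ k_p V_ov² (1 + λ V_SD) = 0.5 × 1.66 × 1.9² × (1 + 0.091 × 5.53) = 4.5 mA.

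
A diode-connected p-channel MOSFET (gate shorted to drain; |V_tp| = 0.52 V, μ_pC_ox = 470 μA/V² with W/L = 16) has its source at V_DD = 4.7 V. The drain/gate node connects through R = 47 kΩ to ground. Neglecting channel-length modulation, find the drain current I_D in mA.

With gate tied to drain, V_SG = V_SD ≥ V_SG − |V_tp|, so the device is in saturation.
k_p = μ_pC_ox · (W/L) = 7.52 mA/V².
KCL at the drain: ½ k_p (V_SG − |V_tp|)² = (V_DD − V_SG)/R.
Let x = V_SG − 0.52. Then 177 x² + x − 4.18 = 0, giving x = 0.151 V (positive root), so V_SG = 0.671 V.
I_D = (V_DD − V_SG)/R = (4.7 − 0.671) / 47 = 0.0857 mA.

I_D = 0.0857 mA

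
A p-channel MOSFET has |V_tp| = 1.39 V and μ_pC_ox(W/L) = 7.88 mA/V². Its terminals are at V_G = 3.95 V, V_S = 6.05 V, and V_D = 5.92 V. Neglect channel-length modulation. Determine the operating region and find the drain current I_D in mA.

Triode; I_D = 0.661 mA

V_SG = V_S − V_G = 6.05 − 3.95 = 2.1 V; V_SD = V_S − V_D = 6.05 − 5.92 = 0.13 V.
V_ov = V_SG − |V_tp| = 2.1 − 1.39 = 0.71 V.
Since V_SD = 0.13 V < V_ov = 0.71 V, the device is in the triode region.
I_D = k_p [V_ov · V_SD − ½ V_SD²] = 7.88 × [0.71 × 0.13 − 0.5 × 0.13²] = 0.661 mA.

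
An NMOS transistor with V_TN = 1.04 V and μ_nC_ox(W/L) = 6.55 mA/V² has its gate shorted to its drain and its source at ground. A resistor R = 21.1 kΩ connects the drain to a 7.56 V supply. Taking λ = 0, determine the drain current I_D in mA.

With gate tied to drain, V_GS = V_DS ≥ V_GS − V_TN, so the device is in saturation.
KCL at the drain: ½ k_n (V_GS − V_TN)² = (V_DD − V_GS)/R.
Let x = V_GS − 1.04. Then 69.1 x² + x − 6.52 = 0, giving x = 0.3 V (positive root), so V_GS = 1.34 V.
I_D = (V_DD − V_GS)/R = (7.56 − 1.34) / 21.1 = 0.295 mA.

I_D = 0.295 mA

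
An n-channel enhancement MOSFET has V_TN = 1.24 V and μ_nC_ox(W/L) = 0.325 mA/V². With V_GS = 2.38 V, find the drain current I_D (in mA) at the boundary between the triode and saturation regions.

I_D = 0.211 mA

At the boundary V_DS = V_ov = V_GS − V_TN = 2.38 − 1.24 = 1.14 V.
I_D = ½ k_n V_ov² = 0.5 × 0.325 × 1.14² = 0.211 mA.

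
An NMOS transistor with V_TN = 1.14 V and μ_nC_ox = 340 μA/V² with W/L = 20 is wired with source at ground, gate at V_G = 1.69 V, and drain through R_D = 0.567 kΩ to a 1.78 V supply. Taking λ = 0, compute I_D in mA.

I_D = 1.03 mA

V_GS = V_G = 1.69 V, so V_ov = 1.69 − 1.14 = 0.55 V.
k_n = μ_nC_ox · (W/L) = 6.8 mA/V².
Assume saturation: I_D = ½ k_n V_ov² = 0.5 × 6.8 × 0.55² = 1.03 mA, giving V_DS = V_DD − I_D R_D = 1.78 − 1.03 × 0.567 = 1.2 V.
V_DS = 1.2 V ≥ V_ov = 0.55 V, confirming saturation.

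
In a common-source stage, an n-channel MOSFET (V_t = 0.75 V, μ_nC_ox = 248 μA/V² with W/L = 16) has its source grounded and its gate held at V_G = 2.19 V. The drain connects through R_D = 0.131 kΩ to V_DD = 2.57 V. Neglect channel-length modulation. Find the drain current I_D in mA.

I_D = 4.11 mA

V_GS = V_G = 2.19 V, so V_ov = 2.19 − 0.75 = 1.44 V.
k_n = μ_nC_ox · (W/L) = 3.968 mA/V².
Assume saturation: I_D = ½ k_n V_ov² = 0.5 × 3.968 × 1.44² = 4.11 mA, giving V_DS = V_DD − I_D R_D = 2.57 − 4.11 × 0.131 = 2.03 V.
V_DS = 2.03 V ≥ V_ov = 1.44 V, confirming saturation.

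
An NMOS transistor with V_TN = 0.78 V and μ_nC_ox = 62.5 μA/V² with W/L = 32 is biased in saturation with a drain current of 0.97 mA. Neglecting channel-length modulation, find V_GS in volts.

V_GS = 1.76 V

k_n = μ_nC_ox · (W/L) = 2 mA/V².
In saturation I_D = ½ k_n (V_GS − V_TN)², so V_GS − V_TN = √(2 I_D / k_n) = √(2 × 0.97 / 2) = 0.985 V.
V_GS = 0.78 + 0.985 = 1.76 V.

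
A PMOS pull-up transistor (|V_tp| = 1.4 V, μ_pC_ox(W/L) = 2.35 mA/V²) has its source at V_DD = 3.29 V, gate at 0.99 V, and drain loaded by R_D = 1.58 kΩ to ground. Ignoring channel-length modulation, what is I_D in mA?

I_D = 0.952 mA

V_SG = V_DD − V_G = 3.29 − 0.99 = 2.3 V, so V_ov = 2.3 − 1.4 = 0.9 V.
Assume saturation: I_D = ½ k_p V_ov² = 0.5 × 2.35 × 0.9² = 0.952 mA, giving V_SD = V_DD − I_D R_D = 3.29 − 0.952 × 1.58 = 1.79 V.
V_SD = 1.79 V ≥ V_ov = 0.9 V, confirming saturation.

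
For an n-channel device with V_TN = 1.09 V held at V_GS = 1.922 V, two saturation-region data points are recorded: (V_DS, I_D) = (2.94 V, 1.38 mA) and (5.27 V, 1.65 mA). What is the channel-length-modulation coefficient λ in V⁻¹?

λ = 0.111 V⁻¹

With V_GS fixed, I_D ∝ (1 + λ V_DS) in saturation, so I_D2/I_D1 = (1 + λ V_DS2)/(1 + λ V_DS1).
1.65/1.38 = 1.196 = (1 + 5.27 λ)/(1 + 2.94 λ).
Solving: λ (I_D1 V_DS2 − I_D2 V_DS1) = I_D2 − I_D1, so λ = (1.65 − 1.38) / (1.38 × 5.27 − 1.65 × 2.94) = 0.27 / 2.42 = 0.111 V⁻¹.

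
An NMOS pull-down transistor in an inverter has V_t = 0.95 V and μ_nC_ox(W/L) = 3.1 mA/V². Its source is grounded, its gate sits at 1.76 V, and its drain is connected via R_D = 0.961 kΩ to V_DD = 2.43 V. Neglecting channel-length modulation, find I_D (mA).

I_D = 1.02 mA

V_GS = V_G = 1.76 V, so V_ov = 1.76 − 0.95 = 0.81 V.
Assume saturation: I_D = ½ k_n V_ov² = 0.5 × 3.1 × 0.81² = 1.02 mA, giving V_DS = V_DD − I_D R_D = 2.43 − 1.02 × 0.961 = 1.45 V.
V_DS = 1.45 V ≥ V_ov = 0.81 V, confirming saturation.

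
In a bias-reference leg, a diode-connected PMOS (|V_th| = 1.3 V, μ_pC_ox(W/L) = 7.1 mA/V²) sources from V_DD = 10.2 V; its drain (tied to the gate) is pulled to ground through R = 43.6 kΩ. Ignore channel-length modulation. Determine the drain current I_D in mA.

With gate tied to drain, V_SG = V_SD ≥ V_SG − |V_th|, so the device is in saturation.
KCL at the drain: ½ k_p (V_SG − |V_th|)² = (V_DD − V_SG)/R.
Let x = V_SG − 1.3. Then 155 x² + x − 8.9 = 0, giving x = 0.237 V (positive root), so V_SG = 1.54 V.
I_D = (V_DD − V_SG)/R = (10.2 − 1.54) / 43.6 = 0.199 mA.

I_D = 0.199 mA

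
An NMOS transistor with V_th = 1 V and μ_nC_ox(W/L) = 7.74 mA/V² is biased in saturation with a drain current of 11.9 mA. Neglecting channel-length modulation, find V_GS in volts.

In saturation I_D = ½ k_n (V_GS − V_th)², so V_GS − V_th = √(2 I_D / k_n) = √(2 × 11.9 / 7.74) = 1.75 V.
V_GS = 1 + 1.75 = 2.75 V.

V_GS = 2.75 V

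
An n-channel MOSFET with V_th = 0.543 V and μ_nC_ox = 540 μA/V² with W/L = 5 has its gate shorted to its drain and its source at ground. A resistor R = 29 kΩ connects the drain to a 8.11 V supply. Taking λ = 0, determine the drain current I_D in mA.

With gate tied to drain, V_GS = V_DS ≥ V_GS − V_th, so the device is in saturation.
k_n = μ_nC_ox · (W/L) = 2.7 mA/V².
KCL at the drain: ½ k_n (V_GS − V_th)² = (V_DD − V_GS)/R.
Let x = V_GS − 0.543. Then 39.2 x² + x − 7.567 = 0, giving x = 0.427 V (positive root), so V_GS = 0.97 V.
I_D = (V_DD − V_GS)/R = (8.11 − 0.97) / 29 = 0.246 mA.

I_D = 0.246 mA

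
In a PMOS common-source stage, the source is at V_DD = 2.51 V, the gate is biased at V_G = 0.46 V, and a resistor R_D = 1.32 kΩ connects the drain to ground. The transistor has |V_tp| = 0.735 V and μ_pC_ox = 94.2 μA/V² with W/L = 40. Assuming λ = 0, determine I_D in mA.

I_D = 1.61 mA

V_SG = V_DD − V_G = 2.51 − 0.46 = 2.05 V, so V_ov = 2.05 − 0.735 = 1.31 V.
k_p = μ_pC_ox · (W/L) = 3.768 mA/V².
Assume saturation: I_D = ½ k_p V_ov² = 0.5 × 3.768 × 1.31² = 3.26 mA, giving V_SD = V_DD − I_D R_D = 2.51 − 3.26 × 1.32 = -1.79 V.
But -1.79 V < V_ov = 1.31 V, so the device is actually in triode.
In triode I_D = k_p[V_ov V_SD − ½ V_SD²] and I_D = (V_DD − V_SD)/R_D. Equating: 2.49 V_SD² − 7.54 V_SD + 2.51 = 0, giving V_SD = 0.381 V (the root below V_ov).
I_D = (2.51 − 0.381) / 1.32 = 1.61 mA.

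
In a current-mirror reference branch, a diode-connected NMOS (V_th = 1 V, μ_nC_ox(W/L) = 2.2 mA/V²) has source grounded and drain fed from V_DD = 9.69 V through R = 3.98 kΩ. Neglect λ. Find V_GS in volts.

V_GS = 2.30 V

With gate tied to drain, V_GS = V_DS ≥ V_GS − V_th, so the device is in saturation.
KCL at the drain: ½ k_n (V_GS − V_th)² = (V_DD − V_GS)/R.
Let x = V_GS − 1. Then 4.38 x² + x − 8.69 = 0, giving x = 1.3 V (positive root), so V_GS = 2.3 V.
I_D = (V_DD − V_GS)/R = (9.69 − 2.3) / 3.98 = 1.86 mA.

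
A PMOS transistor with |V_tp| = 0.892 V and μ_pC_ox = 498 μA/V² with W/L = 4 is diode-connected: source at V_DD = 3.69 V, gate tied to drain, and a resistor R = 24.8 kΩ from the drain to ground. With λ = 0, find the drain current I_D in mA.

With gate tied to drain, V_SG = V_SD ≥ V_SG − |V_tp|, so the device is in saturation.
k_p = μ_pC_ox · (W/L) = 1.992 mA/V².
KCL at the drain: ½ k_p (V_SG − |V_tp|)² = (V_DD − V_SG)/R.
Let x = V_SG − 0.892. Then 24.7 x² + x − 2.798 = 0, giving x = 0.317 V (positive root), so V_SG = 1.21 V.
I_D = (V_DD − V_SG)/R = (3.69 − 1.21) / 24.8 = 0.1 mA.

I_D = 0.100 mA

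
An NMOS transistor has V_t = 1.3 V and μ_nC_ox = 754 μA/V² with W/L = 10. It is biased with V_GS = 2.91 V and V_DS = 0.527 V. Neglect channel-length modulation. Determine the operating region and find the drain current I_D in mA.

k_n = μ_nC_ox · (W/L) = 7.54 mA/V².
V_ov = V_GS − V_t = 2.91 − 1.3 = 1.61 V.
Since V_DS = 0.527 V < V_ov = 1.61 V, the device is in the triode region.
I_D = k_n [V_ov · V_DS − ½ V_DS²] = 7.54 × [1.61 × 0.527 − 0.5 × 0.527²] = 5.35 mA.

Triode; I_D = 5.35 mA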